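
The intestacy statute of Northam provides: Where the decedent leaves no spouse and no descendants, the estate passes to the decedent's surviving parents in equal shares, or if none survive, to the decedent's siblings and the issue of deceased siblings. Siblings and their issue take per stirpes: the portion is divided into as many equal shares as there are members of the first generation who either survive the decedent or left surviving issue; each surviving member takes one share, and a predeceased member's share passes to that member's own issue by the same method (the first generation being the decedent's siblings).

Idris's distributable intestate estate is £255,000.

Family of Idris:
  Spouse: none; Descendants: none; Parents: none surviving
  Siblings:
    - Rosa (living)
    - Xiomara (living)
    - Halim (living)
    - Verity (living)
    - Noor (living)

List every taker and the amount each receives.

The entire £255,000 passes to the siblings and their issue.
That amount (£255,000) is divided into 5 shares of £51,000: Rosa, Xiomara, Halim, Verity, and Noor each take £51,000.

Rosa: £51,000; Xiomara: £51,000; Halim: £51,000; Verity: £51,000; Noor: £51,000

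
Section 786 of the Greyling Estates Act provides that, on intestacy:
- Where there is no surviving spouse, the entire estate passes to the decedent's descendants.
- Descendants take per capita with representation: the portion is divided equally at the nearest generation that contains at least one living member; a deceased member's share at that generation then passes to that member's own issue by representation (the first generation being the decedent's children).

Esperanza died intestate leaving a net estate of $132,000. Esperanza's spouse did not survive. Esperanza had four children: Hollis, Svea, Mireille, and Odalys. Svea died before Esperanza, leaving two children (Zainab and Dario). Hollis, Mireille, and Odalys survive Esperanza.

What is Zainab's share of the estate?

Zainab receives $16,500.

The entire $132,000 passes to the descendants.
That amount ($132,000) is divided into 4 shares of $33,000: Hollis, Mireille, and Odalys each take $33,000; Svea's $33,000 share passes to Svea's issue.
Svea's share ($33,000) is divided into 2 shares of $16,500: Zainab and Dario each take $16,500.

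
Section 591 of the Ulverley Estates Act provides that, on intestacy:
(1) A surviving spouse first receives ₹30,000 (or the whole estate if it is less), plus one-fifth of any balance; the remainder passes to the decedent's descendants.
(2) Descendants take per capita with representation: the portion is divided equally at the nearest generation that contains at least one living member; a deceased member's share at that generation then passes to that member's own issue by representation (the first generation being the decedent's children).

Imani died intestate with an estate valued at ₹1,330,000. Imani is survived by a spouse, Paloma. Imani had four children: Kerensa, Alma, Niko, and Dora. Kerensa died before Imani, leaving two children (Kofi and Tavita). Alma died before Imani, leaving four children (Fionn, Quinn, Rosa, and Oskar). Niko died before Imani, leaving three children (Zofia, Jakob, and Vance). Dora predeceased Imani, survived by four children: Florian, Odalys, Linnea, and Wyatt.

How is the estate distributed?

Paloma first takes ₹30,000, leaving a balance of ₹1,300,000. Paloma then takes one-fifth of the balance (₹260,000), for a total of ₹290,000. The remaining ₹1,040,000 passes to the descendants.
No child survives, so the initial division is made at the grandchildren's generation.
The descendants' portion (₹1,040,000) is divided into 13 shares of ₹80,000: Kofi, Tavita, Fionn, Quinn, Rosa, Oskar, Zofia, Jakob, Vance, Florian, Odalys, Linnea, and Wyatt each take ₹80,000.

Paloma: ₹290,000; Kofi: ₹80,000; Tavita: ₹80,000; Fionn: ₹80,000; Quinn: ₹80,000; Rosa: ₹80,000; Oskar: ₹80,000; Zofia: ₹80,000; Jakob: ₹80,000; Vance: ₹80,000; Florian: ₹80,000; Odalys: ₹80,000; Linnea: ₹80,000; Wyatt: ₹80,000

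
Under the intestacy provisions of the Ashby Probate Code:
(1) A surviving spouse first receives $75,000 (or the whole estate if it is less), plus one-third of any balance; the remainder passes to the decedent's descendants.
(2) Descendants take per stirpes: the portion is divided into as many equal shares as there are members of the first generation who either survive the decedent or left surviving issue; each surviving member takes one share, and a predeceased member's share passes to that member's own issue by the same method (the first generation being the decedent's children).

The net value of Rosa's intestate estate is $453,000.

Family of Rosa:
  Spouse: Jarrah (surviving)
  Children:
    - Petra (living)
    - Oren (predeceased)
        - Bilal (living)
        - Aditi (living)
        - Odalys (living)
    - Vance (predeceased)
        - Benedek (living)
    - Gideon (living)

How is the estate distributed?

Jarrah: $201,000; Petra: $63,000; Bilal: $21,000; Aditi: $21,000; Odalys: $21,000; Benedek: $63,000; Gideon: $63,000

Jarrah first takes $75,000, leaving a balance of $378,000. Jarrah then takes one-third of the balance ($126,000), for a total of $201,000. The remaining $252,000 passes to the descendants.
The descendants' portion ($252,000) is divided into 4 shares of $63,000: Petra and Gideon each take $63,000; Oren's $63,000 share passes to Oren's issue; Vance's $63,000 share passes to Vance's issue.
Oren's share ($63,000) is divided into 3 shares of $21,000: Bilal, Aditi, and Odalys each take $21,000.
Vance's share ($63,000) passes entirely to Benedek.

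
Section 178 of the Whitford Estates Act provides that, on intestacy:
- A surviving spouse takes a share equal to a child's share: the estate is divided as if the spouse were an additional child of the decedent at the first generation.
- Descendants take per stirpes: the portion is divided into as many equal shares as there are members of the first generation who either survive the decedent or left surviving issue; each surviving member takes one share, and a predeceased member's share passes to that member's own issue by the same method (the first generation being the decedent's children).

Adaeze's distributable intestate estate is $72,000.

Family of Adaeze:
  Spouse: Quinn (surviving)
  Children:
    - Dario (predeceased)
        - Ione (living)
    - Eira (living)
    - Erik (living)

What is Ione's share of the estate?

Ione receives $18,000.

The spouse counts as an additional share at the children's level, so there are 4 primary shares of $18,000. Quinn takes one such share ($18,000).
The children's combined portion ($54,000) is divided into 3 shares of $18,000: Eira and Erik each take $18,000; Dario's $18,000 share passes to Dario's issue.
Dario's share ($18,000) passes entirely to Ione.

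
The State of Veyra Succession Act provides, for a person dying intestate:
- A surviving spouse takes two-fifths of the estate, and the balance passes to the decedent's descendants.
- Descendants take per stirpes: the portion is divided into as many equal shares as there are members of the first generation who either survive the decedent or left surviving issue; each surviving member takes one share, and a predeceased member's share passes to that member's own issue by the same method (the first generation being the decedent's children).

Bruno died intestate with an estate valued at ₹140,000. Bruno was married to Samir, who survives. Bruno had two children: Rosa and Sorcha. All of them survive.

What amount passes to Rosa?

Samir takes two-fifths of ₹140,000 = ₹56,000. The remaining ₹84,000 passes to the descendants.
The descendants' portion (₹84,000) is divided into 2 shares of ₹42,000: Rosa and Sorcha each take ₹42,000.

Rosa receives ₹42,000.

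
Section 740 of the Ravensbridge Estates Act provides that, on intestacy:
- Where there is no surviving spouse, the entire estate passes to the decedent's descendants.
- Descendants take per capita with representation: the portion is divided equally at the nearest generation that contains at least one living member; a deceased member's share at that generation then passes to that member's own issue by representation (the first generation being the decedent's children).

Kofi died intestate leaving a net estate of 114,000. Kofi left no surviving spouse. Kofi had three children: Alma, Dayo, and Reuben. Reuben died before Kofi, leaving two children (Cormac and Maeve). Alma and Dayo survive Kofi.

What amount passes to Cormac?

The entire 114,000 passes to the descendants.
That amount (114,000) is divided into 3 shares of 38,000: Alma and Dayo each take 38,000; Reuben's 38,000 share passes to Reuben's issue.
Reuben's share (38,000) is divided into 2 shares of 19,000: Cormac and Maeve each take 19,000.

Cormac receives 19,000.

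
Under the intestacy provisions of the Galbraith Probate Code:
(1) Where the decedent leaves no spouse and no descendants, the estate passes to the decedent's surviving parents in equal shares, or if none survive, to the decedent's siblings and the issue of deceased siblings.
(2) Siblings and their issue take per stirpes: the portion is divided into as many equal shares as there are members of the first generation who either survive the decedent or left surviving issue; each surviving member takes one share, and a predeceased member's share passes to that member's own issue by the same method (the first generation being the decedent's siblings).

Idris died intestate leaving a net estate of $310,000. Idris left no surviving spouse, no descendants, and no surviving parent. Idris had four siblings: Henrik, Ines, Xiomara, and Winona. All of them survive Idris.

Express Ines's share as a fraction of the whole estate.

The entire $310,000 passes to the siblings and their issue.
That amount ($310,000) is divided into 4 shares of $77,500: Henrik, Ines, Xiomara, and Winona each take $77,500.

Ines receives 1/4 of the estate.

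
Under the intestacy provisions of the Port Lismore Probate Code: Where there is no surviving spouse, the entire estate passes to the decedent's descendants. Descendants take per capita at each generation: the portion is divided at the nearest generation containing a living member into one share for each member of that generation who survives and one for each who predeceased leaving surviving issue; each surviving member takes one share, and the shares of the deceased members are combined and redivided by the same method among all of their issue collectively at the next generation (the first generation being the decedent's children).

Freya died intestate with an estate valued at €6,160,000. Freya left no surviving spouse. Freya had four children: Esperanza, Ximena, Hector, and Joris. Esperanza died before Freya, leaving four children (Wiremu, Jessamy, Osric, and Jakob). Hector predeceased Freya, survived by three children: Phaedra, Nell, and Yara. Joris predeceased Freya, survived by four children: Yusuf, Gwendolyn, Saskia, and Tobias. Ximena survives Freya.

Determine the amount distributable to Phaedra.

Phaedra receives €420,000.

The entire €6,160,000 passes to the descendants.
That amount (€6,160,000) is divided at the children's generation into 4 shares of €1,540,000. Ximena takes €1,540,000. The 3 shares of the deceased (Esperanza, Hector, and Joris) are combined into a pool of €4,620,000.
That pool (€4,620,000) is divided at the grandchildren's generation equally among Wiremu, Jessamy, Osric, Jakob, Phaedra, Nell, Yara, Yusuf, Gwendolyn, Saskia, and Tobias: €420,000 each.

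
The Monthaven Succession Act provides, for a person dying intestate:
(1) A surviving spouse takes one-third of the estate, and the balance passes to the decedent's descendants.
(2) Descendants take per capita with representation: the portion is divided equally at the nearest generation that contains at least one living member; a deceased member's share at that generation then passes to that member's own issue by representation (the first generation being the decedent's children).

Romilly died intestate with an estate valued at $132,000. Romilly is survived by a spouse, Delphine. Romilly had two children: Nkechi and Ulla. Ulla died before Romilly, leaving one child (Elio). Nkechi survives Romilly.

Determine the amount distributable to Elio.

Elio receives $44,000.

Delphine takes one-third of $132,000 = $44,000. The remaining $88,000 passes to the descendants.
The descendants' portion ($88,000) is divided into 2 shares of $44,000: Nkechi takes $44,000; Ulla's $44,000 share passes to Ulla's issue.
Ulla's share ($44,000) passes entirely to Elio.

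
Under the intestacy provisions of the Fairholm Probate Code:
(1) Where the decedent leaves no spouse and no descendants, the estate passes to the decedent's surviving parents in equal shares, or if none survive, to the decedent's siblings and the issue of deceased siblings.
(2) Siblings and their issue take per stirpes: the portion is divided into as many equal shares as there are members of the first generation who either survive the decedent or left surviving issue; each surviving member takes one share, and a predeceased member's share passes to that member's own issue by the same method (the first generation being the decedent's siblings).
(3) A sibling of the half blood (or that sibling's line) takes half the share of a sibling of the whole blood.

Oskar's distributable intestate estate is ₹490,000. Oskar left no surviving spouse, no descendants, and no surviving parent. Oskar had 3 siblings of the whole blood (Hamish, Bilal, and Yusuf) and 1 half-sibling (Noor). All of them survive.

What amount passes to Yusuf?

Yusuf receives ₹140,000.

The entire ₹490,000 passes to the siblings and their issue.
Counting each half-blood sibling's line as half a unit, there are 7/2 units in ₹490,000, so one unit is ₹140,000. Whole-blood lines (Hamish, Bilal, and Yusuf) take ₹140,000 each; half-blood lines (Noor) take ₹70,000 each.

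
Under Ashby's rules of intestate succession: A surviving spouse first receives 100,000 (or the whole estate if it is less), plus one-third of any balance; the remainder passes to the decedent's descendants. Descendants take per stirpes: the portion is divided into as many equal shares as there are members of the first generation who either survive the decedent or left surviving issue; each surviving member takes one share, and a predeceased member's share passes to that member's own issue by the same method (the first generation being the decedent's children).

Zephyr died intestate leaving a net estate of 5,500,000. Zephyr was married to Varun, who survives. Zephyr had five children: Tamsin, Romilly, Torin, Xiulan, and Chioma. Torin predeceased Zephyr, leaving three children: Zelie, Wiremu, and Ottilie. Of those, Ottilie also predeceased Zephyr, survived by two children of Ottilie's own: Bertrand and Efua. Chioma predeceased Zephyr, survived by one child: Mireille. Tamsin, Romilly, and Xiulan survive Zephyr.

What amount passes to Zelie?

Varun first takes 100,000, leaving a balance of 5,400,000. Varun then takes one-third of the balance (1,800,000), for a total of 1,900,000. The remaining 3,600,000 passes to the descendants.
The descendants' portion (3,600,000) is divided into 5 shares of 720,000: Tamsin, Romilly, and Xiulan each take 720,000; Torin's 720,000 share passes to Torin's issue; Chioma's 720,000 share passes to Chioma's issue.
Torin's share (720,000) is divided into 3 shares of 240,000: Zelie and Wiremu each take 240,000; Ottilie's 240,000 share passes to Ottilie's issue.
Ottilie's share (240,000) is divided into 2 shares of 120,000: Bertrand and Efua each take 120,000.
Chioma's share (720,000) passes entirely to Mireille.

Zelie receives 240,000.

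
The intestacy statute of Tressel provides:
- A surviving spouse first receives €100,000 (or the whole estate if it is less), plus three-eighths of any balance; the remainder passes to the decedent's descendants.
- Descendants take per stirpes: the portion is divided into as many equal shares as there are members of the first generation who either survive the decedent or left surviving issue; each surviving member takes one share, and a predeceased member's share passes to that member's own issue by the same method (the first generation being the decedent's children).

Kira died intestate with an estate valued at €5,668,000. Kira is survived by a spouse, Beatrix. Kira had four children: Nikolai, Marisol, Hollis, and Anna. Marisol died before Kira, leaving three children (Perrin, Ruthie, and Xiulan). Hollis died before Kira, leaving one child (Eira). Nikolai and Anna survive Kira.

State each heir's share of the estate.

Beatrix first takes €100,000, leaving a balance of €5,568,000. Beatrix then takes three-eighths of the balance (€2,088,000), for a total of €2,188,000. The remaining €3,480,000 passes to the descendants.
The descendants' portion (€3,480,000) is divided into 4 shares of €870,000: Nikolai and Anna each take €870,000; Marisol's €870,000 share passes to Marisol's issue; Hollis's €870,000 share passes to Hollis's issue.
Marisol's share (€870,000) is divided into 3 shares of €290,000: Perrin, Ruthie, and Xiulan each take €290,000.
Hollis's share (€870,000) passes entirely to Eira.

Beatrix: €2,188,000; Nikolai: €870,000; Perrin: €290,000; Ruthie: €290,000; Xiulan: €290,000; Eira: €870,000; Anna: €870,000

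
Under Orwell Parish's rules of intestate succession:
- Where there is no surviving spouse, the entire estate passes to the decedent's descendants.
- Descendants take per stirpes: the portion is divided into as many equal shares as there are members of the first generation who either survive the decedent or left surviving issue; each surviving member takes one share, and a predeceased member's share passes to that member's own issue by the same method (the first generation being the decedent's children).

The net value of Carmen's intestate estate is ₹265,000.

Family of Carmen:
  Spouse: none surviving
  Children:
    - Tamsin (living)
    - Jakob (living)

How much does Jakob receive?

The entire ₹265,000 passes to the descendants.
That amount (₹265,000) is divided into 2 shares of ₹132,500: Tamsin and Jakob each take ₹132,500.

Jakob receives ₹132,500.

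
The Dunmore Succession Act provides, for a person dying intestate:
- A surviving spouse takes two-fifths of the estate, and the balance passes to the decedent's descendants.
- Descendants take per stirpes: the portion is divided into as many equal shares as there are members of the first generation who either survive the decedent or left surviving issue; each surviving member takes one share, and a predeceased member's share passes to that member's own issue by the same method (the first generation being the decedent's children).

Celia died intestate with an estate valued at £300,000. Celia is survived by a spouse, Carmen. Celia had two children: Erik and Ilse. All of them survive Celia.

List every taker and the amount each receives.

Carmen: £120,000; Erik: £90,000; Ilse: £90,000

Carmen takes two-fifths of £300,000 = £120,000. The remaining £180,000 passes to the descendants.
The descendants' portion (£180,000) is divided into 2 shares of £90,000: Erik and Ilse each take £90,000.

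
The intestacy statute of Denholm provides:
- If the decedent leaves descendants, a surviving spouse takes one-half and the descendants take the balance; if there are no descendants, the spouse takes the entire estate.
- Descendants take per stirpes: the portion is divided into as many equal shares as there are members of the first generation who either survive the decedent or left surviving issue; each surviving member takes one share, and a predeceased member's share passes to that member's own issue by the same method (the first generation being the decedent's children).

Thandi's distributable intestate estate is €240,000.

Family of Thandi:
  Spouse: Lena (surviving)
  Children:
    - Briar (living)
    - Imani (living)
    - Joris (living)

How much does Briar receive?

Briar receives €40,000.

Lena takes one-half of €240,000 = €120,000. The remaining €120,000 passes to the descendants.
The descendants' portion (€120,000) is divided into 3 shares of €40,000: Briar, Imani, and Joris each take €40,000.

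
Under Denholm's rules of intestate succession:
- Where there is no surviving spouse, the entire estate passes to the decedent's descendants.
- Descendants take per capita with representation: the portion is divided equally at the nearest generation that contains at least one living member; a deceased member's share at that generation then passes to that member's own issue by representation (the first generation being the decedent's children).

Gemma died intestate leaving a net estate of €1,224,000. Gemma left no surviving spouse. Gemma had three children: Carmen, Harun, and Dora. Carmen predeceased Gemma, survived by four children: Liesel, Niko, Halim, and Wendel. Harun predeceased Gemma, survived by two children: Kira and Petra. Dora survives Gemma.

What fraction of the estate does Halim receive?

Halim receives 1/12 of the estate.

The entire €1,224,000 passes to the descendants.
That amount (€1,224,000) is divided into 3 shares of €408,000: Dora takes €408,000; Carmen's €408,000 share passes to Carmen's issue; Harun's €408,000 share passes to Harun's issue.
Carmen's share (€408,000) is divided into 4 shares of €102,000: Liesel, Niko, Halim, and Wendel each take €102,000.
Harun's share (€408,000) is divided into 2 shares of €204,000: Kira and Petra each take €204,000.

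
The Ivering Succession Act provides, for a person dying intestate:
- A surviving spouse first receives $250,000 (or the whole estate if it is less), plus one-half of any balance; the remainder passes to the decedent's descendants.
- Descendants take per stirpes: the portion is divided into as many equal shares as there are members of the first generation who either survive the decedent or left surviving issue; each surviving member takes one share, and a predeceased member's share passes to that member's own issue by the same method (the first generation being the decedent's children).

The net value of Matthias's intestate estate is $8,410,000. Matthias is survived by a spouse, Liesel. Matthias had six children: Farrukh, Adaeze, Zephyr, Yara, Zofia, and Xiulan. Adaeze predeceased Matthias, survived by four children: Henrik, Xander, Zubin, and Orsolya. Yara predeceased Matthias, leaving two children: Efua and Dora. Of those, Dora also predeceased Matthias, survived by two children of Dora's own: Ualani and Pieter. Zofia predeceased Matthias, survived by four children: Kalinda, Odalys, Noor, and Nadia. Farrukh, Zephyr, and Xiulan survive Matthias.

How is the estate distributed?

Liesel first takes $250,000, leaving a balance of $8,160,000. Liesel then takes one-half of the balance ($4,080,000), for a total of $4,330,000. The remaining $4,080,000 passes to the descendants.
The descendants' portion ($4,080,000) is divided into 6 shares of $680,000: Farrukh, Zephyr, and Xiulan each take $680,000; Adaeze's $680,000 share passes to Adaeze's issue; Yara's $680,000 share passes to Yara's issue; Zofia's $680,000 share passes to Zofia's issue.
Adaeze's share ($680,000) is divided into 4 shares of $170,000: Henrik, Xander, Zubin, and Orsolya each take $170,000.
Yara's share ($680,000) is divided into 2 shares of $340,000: Efua takes $340,000; Dora's $340,000 share passes to Dora's issue.
Dora's share ($340,000) is divided into 2 shares of $170,000: Ualani and Pieter each take $170,000.
Zofia's share ($680,000) is divided into 4 shares of $170,000: Kalinda, Odalys, Noor, and Nadia each take $170,000.

Liesel: $4,330,000; Farrukh: $680,000; Henrik: $170,000; Xander: $170,000; Zubin: $170,000; Orsolya: $170,000; Zephyr: $680,000; Efua: $340,000; Ualani: $170,000; Pieter: $170,000; Kalinda: $170,000; Odalys: $170,000; Noor: $170,000; Nadia: $170,000; Xiulan: $680,000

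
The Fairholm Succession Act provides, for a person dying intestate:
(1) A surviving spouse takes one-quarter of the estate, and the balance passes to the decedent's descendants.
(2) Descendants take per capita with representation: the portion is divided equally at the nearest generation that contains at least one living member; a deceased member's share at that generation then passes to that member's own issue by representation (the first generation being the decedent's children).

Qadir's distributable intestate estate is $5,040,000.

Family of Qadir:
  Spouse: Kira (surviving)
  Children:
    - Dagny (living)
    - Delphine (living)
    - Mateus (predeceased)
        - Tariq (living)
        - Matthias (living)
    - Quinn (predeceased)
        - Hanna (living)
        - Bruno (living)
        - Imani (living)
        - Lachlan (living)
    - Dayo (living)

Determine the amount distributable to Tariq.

Kira takes one-quarter of $5,040,000 = $1,260,000. The remaining $3,780,000 passes to the descendants.
The descendants' portion ($3,780,000) is divided into 5 shares of $756,000: Dagny, Delphine, and Dayo each take $756,000; Mateus's $756,000 share passes to Mateus's issue; Quinn's $756,000 share passes to Quinn's issue.
Mateus's share ($756,000) is divided into 2 shares of $378,000: Tariq and Matthias each take $378,000.
Quinn's share ($756,000) is divided into 4 shares of $189,000: Hanna, Bruno, Imani, and Lachlan each take $189,000.

Tariq receives $378,000.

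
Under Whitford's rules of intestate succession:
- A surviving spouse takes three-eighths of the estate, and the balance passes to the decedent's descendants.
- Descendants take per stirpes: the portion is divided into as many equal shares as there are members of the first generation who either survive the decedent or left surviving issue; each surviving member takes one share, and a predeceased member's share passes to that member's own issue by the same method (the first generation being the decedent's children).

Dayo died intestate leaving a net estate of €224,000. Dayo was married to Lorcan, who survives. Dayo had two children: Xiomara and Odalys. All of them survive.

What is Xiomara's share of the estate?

Lorcan takes three-eighths of €224,000 = €84,000. The remaining €140,000 passes to the descendants.
The descendants' portion (€140,000) is divided into 2 shares of €70,000: Xiomara and Odalys each take €70,000.

Xiomara receives €70,000.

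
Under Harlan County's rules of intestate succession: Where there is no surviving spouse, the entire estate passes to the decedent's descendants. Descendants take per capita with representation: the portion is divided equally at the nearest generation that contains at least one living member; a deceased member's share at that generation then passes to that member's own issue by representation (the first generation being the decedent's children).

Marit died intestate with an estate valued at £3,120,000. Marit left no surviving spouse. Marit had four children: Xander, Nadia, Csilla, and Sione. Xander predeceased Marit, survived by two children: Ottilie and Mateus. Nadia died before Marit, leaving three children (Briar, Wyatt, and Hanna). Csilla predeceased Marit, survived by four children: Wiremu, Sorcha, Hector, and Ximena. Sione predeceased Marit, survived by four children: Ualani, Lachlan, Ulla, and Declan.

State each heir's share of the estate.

Ottilie: £240,000; Mateus: £240,000; Briar: £240,000; Wyatt: £240,000; Hanna: £240,000; Wiremu: £240,000; Sorcha: £240,000; Hector: £240,000; Ximena: £240,000; Ualani: £240,000; Lachlan: £240,000; Ulla: £240,000; Declan: £240,000

The entire £3,120,000 passes to the descendants.
No child survives, so the initial division is made at the grandchildren's generation.
That amount (£3,120,000) is divided into 13 shares of £240,000: Ottilie, Mateus, Briar, Wyatt, Hanna, Wiremu, Sorcha, Hector, Ximena, Ualani, Lachlan, Ulla, and Declan each take £240,000.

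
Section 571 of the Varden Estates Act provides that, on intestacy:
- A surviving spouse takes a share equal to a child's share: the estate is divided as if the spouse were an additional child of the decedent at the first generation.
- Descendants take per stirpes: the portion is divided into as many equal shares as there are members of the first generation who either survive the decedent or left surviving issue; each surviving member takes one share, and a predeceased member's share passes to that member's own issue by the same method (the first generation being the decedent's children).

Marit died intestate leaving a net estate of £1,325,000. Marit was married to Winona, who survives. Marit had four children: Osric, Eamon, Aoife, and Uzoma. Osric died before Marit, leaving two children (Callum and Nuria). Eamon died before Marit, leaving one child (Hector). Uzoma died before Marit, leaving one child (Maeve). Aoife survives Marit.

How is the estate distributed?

Winona: £265,000; Callum: £132,500; Nuria: £132,500; Hector: £265,000; Aoife: £265,000; Maeve: £265,000

The spouse counts as an additional share at the children's level, so there are 5 primary shares of £265,000. Winona takes one such share (£265,000).
The children's combined portion (£1,060,000) is divided into 4 shares of £265,000: Aoife takes £265,000; Osric's £265,000 share passes to Osric's issue; Eamon's £265,000 share passes to Eamon's issue; Uzoma's £265,000 share passes to Uzoma's issue.
Osric's share (£265,000) is divided into 2 shares of £132,500: Callum and Nuria each take £132,500.
Eamon's share (£265,000) passes entirely to Hector.
Uzoma's share (£265,000) passes entirely to Maeve.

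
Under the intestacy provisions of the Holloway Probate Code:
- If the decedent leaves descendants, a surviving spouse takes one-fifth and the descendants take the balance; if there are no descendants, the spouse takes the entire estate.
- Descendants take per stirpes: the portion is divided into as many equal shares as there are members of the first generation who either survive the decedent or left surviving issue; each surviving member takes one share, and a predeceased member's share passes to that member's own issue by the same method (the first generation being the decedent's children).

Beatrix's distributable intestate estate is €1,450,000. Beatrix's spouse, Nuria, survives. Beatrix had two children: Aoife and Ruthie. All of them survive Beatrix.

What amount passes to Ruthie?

Nuria takes one-fifth of €1,450,000 = €290,000. The remaining €1,160,000 passes to the descendants.
The descendants' portion (€1,160,000) is divided into 2 shares of €580,000: Aoife and Ruthie each take €580,000.

Ruthie receives €580,000.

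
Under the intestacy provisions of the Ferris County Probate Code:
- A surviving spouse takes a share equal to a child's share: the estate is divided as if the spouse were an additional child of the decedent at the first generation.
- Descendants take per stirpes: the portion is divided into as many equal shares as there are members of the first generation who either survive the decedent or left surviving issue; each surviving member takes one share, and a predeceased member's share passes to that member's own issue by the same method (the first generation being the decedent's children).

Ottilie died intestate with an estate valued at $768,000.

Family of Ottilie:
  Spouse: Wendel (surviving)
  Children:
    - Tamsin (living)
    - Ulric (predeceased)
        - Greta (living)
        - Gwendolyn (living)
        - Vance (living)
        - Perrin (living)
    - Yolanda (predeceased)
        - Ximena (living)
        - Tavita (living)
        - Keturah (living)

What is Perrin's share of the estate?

Perrin receives $48,000.

The spouse counts as an additional share at the children's level, so there are 4 primary shares of $192,000. Wendel takes one such share ($192,000).
The children's combined portion ($576,000) is divided into 3 shares of $192,000: Tamsin takes $192,000; Ulric's $192,000 share passes to Ulric's issue; Yolanda's $192,000 share passes to Yolanda's issue.
Ulric's share ($192,000) is divided into 4 shares of $48,000: Greta, Gwendolyn, Vance, and Perrin each take $48,000.
Yolanda's share ($192,000) is divided into 3 shares of $64,000: Ximena, Tavita, and Keturah each take $64,000.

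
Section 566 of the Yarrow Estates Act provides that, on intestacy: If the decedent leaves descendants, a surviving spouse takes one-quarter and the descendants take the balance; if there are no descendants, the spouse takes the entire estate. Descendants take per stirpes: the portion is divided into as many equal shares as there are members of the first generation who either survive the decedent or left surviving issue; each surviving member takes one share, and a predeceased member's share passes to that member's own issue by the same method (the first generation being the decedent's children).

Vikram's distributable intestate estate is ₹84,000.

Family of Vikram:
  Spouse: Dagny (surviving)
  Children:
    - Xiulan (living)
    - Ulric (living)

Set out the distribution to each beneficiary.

Dagny: ₹21,000; Xiulan: ₹31,500; Ulric: ₹31,500

Dagny takes one-quarter of ₹84,000 = ₹21,000. The remaining ₹63,000 passes to the descendants.
The descendants' portion (₹63,000) is divided into 2 shares of ₹31,500: Xiulan and Ulric each take ₹31,500.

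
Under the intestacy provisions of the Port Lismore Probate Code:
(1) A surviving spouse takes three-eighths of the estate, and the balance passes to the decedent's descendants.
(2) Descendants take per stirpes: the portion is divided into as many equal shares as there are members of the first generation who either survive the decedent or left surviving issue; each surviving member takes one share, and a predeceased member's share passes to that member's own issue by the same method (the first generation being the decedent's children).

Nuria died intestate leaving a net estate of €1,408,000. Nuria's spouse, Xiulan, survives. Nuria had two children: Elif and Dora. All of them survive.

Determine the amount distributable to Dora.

Dora receives €440,000.

Xiulan takes three-eighths of €1,408,000 = €528,000. The remaining €880,000 passes to the descendants.
The descendants' portion (€880,000) is divided into 2 shares of €440,000: Elif and Dora each take €440,000.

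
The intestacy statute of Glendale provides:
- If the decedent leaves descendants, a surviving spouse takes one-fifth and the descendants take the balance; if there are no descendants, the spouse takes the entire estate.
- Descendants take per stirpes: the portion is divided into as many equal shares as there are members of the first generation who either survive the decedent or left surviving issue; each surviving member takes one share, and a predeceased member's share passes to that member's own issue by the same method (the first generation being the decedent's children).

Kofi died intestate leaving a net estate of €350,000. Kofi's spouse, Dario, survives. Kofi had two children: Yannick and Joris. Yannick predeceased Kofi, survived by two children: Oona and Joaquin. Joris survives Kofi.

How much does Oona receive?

Oona receives €70,000.

Dario takes one-fifth of €350,000 = €70,000. The remaining €280,000 passes to the descendants.
The descendants' portion (€280,000) is divided into 2 shares of €140,000: Joris takes €140,000; Yannick's €140,000 share passes to Yannick's issue.
Yannick's share (€140,000) is divided into 2 shares of €70,000: Oona and Joaquin each take €70,000.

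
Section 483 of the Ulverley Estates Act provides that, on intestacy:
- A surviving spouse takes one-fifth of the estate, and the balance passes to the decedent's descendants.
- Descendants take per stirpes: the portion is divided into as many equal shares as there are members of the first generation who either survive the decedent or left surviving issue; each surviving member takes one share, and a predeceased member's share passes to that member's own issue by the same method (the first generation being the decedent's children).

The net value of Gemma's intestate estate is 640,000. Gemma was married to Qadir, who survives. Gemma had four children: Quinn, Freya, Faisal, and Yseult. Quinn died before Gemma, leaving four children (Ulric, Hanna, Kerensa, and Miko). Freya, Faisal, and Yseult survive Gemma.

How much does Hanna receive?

Qadir takes one-fifth of 640,000 = 128,000. The remaining 512,000 passes to the descendants.
The descendants' portion (512,000) is divided into 4 shares of 128,000: Freya, Faisal, and Yseult each take 128,000; Quinn's 128,000 share passes to Quinn's issue.
Quinn's share (128,000) is divided into 4 shares of 32,000: Ulric, Hanna, Kerensa, and Miko each take 32,000.

Hanna receives 32,000.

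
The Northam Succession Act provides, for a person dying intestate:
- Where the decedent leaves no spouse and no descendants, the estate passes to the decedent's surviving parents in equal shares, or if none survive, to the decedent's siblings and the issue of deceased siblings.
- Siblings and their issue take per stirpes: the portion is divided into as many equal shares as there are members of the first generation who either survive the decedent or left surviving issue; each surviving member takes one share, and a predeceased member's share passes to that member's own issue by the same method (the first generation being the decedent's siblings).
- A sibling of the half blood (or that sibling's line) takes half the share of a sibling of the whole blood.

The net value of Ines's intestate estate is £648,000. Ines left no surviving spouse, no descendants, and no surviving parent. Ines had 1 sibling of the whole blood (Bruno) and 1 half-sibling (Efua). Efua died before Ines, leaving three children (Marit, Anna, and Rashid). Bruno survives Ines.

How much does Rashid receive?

Rashid receives £72,000.

The entire £648,000 passes to the siblings and their issue.
Counting each half-blood sibling's line as half a unit, there are 3/2 units in £648,000, so one unit is £432,000. Whole-blood lines (Bruno) take £432,000 each; half-blood lines (Efua) take £216,000 each.
Efua's share (£216,000) is divided into 3 shares of £72,000: Marit, Anna, and Rashid each take £72,000.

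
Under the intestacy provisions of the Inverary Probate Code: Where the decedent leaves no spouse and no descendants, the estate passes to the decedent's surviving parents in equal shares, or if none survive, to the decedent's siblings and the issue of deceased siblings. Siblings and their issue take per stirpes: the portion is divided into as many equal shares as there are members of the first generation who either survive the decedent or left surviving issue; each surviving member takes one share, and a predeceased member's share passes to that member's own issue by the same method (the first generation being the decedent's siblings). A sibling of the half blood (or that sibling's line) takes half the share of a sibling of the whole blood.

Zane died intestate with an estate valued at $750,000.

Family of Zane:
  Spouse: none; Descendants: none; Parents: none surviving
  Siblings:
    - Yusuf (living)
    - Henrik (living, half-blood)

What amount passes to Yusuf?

Yusuf receives $500,000.

The entire $750,000 passes to the siblings and their issue.
Counting each half-blood sibling's line as half a unit, there are 3/2 units in $750,000, so one unit is $500,000. Whole-blood lines (Yusuf) take $500,000 each; half-blood lines (Henrik) take $250,000 each.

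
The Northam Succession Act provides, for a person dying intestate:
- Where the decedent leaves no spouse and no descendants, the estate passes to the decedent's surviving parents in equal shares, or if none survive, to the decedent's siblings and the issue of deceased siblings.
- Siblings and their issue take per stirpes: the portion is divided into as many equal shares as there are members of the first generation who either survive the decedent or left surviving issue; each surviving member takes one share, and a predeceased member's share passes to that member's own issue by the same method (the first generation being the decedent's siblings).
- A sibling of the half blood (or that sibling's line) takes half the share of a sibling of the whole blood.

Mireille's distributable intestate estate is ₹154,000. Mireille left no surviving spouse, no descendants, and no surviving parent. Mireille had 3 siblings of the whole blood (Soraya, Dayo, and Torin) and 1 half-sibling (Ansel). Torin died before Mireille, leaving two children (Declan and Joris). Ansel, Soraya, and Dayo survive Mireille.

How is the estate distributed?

Ansel: ₹22,000; Soraya: ₹44,000; Dayo: ₹44,000; Declan: ₹22,000; Joris: ₹22,000

The entire ₹154,000 passes to the siblings and their issue.
Counting each half-blood sibling's line as half a unit, there are 7/2 units in ₹154,000, so one unit is ₹44,000. Whole-blood lines (Soraya, Dayo, and Torin) take ₹44,000 each; half-blood lines (Ansel) take ₹22,000 each.
Torin's share (₹44,000) is divided into 2 shares of ₹22,000: Declan and Joris each take ₹22,000.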